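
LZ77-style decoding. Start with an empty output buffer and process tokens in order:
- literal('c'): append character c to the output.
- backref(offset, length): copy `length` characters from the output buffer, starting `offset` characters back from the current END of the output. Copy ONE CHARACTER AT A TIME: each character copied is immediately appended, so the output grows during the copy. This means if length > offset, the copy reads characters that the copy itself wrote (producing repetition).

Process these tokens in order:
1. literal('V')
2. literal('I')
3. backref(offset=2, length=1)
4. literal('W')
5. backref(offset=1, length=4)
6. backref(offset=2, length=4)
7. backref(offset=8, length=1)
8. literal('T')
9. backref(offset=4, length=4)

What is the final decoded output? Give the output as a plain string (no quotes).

Answer: VIVWWWWWWWWWWTWWWT

Derivation:
Token 1: literal('V'). Output: "V"
Token 2: literal('I'). Output: "VI"
Token 3: backref(off=2, len=1). Copied 'V' from pos 0. Output: "VIV"
Token 4: literal('W'). Output: "VIVW"
Token 5: backref(off=1, len=4) (overlapping!). Copied 'WWWW' from pos 3. Output: "VIVWWWWW"
Token 6: backref(off=2, len=4) (overlapping!). Copied 'WWWW' from pos 6. Output: "VIVWWWWWWWWW"
Token 7: backref(off=8, len=1). Copied 'W' from pos 4. Output: "VIVWWWWWWWWWW"
Token 8: literal('T'). Output: "VIVWWWWWWWWWWT"
Token 9: backref(off=4, len=4). Copied 'WWWT' from pos 10. Output: "VIVWWWWWWWWWWTWWWT"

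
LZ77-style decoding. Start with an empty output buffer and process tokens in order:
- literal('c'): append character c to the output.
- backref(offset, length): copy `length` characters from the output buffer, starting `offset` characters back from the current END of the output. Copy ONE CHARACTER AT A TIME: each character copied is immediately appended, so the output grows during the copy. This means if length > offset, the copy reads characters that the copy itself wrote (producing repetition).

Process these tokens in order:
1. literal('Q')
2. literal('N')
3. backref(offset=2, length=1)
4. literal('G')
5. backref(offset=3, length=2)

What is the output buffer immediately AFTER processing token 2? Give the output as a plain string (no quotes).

Answer: QN

Derivation:
Token 1: literal('Q'). Output: "Q"
Token 2: literal('N'). Output: "QN"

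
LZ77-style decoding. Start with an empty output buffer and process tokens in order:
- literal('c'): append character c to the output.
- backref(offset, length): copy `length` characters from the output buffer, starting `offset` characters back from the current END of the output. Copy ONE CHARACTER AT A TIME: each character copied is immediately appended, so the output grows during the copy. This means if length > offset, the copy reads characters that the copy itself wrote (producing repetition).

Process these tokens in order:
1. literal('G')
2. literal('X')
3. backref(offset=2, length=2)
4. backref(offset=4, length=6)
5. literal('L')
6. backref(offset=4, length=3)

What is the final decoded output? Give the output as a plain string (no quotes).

Token 1: literal('G'). Output: "G"
Token 2: literal('X'). Output: "GX"
Token 3: backref(off=2, len=2). Copied 'GX' from pos 0. Output: "GXGX"
Token 4: backref(off=4, len=6) (overlapping!). Copied 'GXGXGX' from pos 0. Output: "GXGXGXGXGX"
Token 5: literal('L'). Output: "GXGXGXGXGXL"
Token 6: backref(off=4, len=3). Copied 'XGX' from pos 7. Output: "GXGXGXGXGXLXGX"

Answer: GXGXGXGXGXLXGX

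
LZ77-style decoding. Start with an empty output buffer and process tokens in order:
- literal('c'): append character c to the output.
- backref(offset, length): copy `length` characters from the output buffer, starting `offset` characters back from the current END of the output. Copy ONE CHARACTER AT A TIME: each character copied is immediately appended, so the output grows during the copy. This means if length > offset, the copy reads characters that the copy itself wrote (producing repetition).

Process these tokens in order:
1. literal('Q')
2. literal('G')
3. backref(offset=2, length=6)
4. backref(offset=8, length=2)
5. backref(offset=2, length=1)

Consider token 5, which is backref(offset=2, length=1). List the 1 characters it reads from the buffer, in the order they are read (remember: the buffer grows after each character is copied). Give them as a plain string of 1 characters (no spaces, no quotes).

Answer: Q

Derivation:
Token 1: literal('Q'). Output: "Q"
Token 2: literal('G'). Output: "QG"
Token 3: backref(off=2, len=6) (overlapping!). Copied 'QGQGQG' from pos 0. Output: "QGQGQGQG"
Token 4: backref(off=8, len=2). Copied 'QG' from pos 0. Output: "QGQGQGQGQG"
Token 5: backref(off=2, len=1). Buffer before: "QGQGQGQGQG" (len 10)
  byte 1: read out[8]='Q', append. Buffer now: "QGQGQGQGQGQ"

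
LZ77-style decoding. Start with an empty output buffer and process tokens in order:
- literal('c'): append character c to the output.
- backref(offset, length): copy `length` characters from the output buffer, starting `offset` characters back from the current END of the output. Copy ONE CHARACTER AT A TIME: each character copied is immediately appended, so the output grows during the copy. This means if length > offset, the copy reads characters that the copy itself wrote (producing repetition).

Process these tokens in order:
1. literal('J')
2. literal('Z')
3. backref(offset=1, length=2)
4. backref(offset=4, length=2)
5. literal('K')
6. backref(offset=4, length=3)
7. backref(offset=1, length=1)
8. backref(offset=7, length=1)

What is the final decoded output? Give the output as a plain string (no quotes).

Answer: JZZZJZKZJZZJ

Derivation:
Token 1: literal('J'). Output: "J"
Token 2: literal('Z'). Output: "JZ"
Token 3: backref(off=1, len=2) (overlapping!). Copied 'ZZ' from pos 1. Output: "JZZZ"
Token 4: backref(off=4, len=2). Copied 'JZ' from pos 0. Output: "JZZZJZ"
Token 5: literal('K'). Output: "JZZZJZK"
Token 6: backref(off=4, len=3). Copied 'ZJZ' from pos 3. Output: "JZZZJZKZJZ"
Token 7: backref(off=1, len=1). Copied 'Z' from pos 9. Output: "JZZZJZKZJZZ"
Token 8: backref(off=7, len=1). Copied 'J' from pos 4. Output: "JZZZJZKZJZZJ"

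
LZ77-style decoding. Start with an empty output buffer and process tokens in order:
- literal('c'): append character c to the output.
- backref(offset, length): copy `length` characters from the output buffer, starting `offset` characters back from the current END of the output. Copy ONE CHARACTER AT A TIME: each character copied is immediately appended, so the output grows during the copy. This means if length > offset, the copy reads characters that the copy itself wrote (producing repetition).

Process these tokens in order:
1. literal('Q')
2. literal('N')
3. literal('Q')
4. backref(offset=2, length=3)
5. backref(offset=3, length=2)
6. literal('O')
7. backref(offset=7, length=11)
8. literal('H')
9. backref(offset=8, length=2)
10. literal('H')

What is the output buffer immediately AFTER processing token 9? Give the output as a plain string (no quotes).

Answer: QNQNQNNQOQNQNNQOQNQNHNQ

Derivation:
Token 1: literal('Q'). Output: "Q"
Token 2: literal('N'). Output: "QN"
Token 3: literal('Q'). Output: "QNQ"
Token 4: backref(off=2, len=3) (overlapping!). Copied 'NQN' from pos 1. Output: "QNQNQN"
Token 5: backref(off=3, len=2). Copied 'NQ' from pos 3. Output: "QNQNQNNQ"
Token 6: literal('O'). Output: "QNQNQNNQO"
Token 7: backref(off=7, len=11) (overlapping!). Copied 'QNQNNQOQNQN' from pos 2. Output: "QNQNQNNQOQNQNNQOQNQN"
Token 8: literal('H'). Output: "QNQNQNNQOQNQNNQOQNQNH"
Token 9: backref(off=8, len=2). Copied 'NQ' from pos 13. Output: "QNQNQNNQOQNQNNQOQNQNHNQ"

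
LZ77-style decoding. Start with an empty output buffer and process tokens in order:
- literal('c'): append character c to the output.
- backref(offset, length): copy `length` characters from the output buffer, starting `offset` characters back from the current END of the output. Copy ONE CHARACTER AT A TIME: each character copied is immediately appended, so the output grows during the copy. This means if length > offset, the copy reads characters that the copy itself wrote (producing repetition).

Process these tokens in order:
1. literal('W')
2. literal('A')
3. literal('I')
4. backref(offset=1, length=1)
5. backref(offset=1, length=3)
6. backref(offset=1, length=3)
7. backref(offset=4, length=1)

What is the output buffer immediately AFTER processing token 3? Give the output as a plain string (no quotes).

Answer: WAI

Derivation:
Token 1: literal('W'). Output: "W"
Token 2: literal('A'). Output: "WA"
Token 3: literal('I'). Output: "WAI"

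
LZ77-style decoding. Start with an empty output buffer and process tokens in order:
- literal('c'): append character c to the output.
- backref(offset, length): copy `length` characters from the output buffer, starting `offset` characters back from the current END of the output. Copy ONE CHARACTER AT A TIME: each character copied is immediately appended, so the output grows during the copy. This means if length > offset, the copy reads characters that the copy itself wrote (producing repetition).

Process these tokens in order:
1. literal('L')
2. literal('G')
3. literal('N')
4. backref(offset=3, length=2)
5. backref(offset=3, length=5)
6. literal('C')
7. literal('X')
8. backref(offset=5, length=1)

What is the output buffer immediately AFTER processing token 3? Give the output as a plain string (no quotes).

Token 1: literal('L'). Output: "L"
Token 2: literal('G'). Output: "LG"
Token 3: literal('N'). Output: "LGN"

Answer: LGN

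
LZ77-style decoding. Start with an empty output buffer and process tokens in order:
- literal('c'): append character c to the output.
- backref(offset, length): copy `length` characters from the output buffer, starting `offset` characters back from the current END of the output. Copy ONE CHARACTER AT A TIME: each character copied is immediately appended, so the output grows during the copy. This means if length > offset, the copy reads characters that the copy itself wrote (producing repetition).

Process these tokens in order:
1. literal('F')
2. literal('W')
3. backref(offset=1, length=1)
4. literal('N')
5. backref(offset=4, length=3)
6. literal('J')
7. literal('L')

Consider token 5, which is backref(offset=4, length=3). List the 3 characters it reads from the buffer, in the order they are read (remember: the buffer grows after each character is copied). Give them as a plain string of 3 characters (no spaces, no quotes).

Token 1: literal('F'). Output: "F"
Token 2: literal('W'). Output: "FW"
Token 3: backref(off=1, len=1). Copied 'W' from pos 1. Output: "FWW"
Token 4: literal('N'). Output: "FWWN"
Token 5: backref(off=4, len=3). Buffer before: "FWWN" (len 4)
  byte 1: read out[0]='F', append. Buffer now: "FWWNF"
  byte 2: read out[1]='W', append. Buffer now: "FWWNFW"
  byte 3: read out[2]='W', append. Buffer now: "FWWNFWW"

Answer: FWW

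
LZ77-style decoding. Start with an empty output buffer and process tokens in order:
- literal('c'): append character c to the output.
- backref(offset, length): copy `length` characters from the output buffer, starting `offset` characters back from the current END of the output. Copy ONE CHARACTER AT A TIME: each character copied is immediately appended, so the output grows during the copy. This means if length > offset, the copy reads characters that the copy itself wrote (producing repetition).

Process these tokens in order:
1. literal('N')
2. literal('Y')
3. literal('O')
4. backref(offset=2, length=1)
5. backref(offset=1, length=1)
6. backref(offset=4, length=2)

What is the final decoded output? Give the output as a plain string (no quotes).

Answer: NYOYYYO

Derivation:
Token 1: literal('N'). Output: "N"
Token 2: literal('Y'). Output: "NY"
Token 3: literal('O'). Output: "NYO"
Token 4: backref(off=2, len=1). Copied 'Y' from pos 1. Output: "NYOY"
Token 5: backref(off=1, len=1). Copied 'Y' from pos 3. Output: "NYOYY"
Token 6: backref(off=4, len=2). Copied 'YO' from pos 1. Output: "NYOYYYO"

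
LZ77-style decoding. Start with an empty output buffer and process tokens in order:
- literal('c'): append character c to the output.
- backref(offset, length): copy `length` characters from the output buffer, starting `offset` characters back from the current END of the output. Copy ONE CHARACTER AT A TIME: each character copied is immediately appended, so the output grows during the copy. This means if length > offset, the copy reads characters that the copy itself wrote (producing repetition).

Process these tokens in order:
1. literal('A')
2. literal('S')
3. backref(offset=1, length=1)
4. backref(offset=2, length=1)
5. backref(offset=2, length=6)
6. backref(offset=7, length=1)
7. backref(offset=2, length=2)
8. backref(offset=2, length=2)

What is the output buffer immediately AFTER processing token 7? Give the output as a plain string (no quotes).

Token 1: literal('A'). Output: "A"
Token 2: literal('S'). Output: "AS"
Token 3: backref(off=1, len=1). Copied 'S' from pos 1. Output: "ASS"
Token 4: backref(off=2, len=1). Copied 'S' from pos 1. Output: "ASSS"
Token 5: backref(off=2, len=6) (overlapping!). Copied 'SSSSSS' from pos 2. Output: "ASSSSSSSSS"
Token 6: backref(off=7, len=1). Copied 'S' from pos 3. Output: "ASSSSSSSSSS"
Token 7: backref(off=2, len=2). Copied 'SS' from pos 9. Output: "ASSSSSSSSSSSS"

Answer: ASSSSSSSSSSSS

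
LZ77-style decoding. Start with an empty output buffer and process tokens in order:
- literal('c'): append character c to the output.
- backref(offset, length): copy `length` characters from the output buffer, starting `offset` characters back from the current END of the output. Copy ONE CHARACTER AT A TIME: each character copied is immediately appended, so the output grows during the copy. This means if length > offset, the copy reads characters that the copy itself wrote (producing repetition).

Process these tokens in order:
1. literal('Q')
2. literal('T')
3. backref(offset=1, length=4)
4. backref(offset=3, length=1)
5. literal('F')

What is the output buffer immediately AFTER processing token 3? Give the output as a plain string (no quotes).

Answer: QTTTTT

Derivation:
Token 1: literal('Q'). Output: "Q"
Token 2: literal('T'). Output: "QT"
Token 3: backref(off=1, len=4) (overlapping!). Copied 'TTTT' from pos 1. Output: "QTTTTT"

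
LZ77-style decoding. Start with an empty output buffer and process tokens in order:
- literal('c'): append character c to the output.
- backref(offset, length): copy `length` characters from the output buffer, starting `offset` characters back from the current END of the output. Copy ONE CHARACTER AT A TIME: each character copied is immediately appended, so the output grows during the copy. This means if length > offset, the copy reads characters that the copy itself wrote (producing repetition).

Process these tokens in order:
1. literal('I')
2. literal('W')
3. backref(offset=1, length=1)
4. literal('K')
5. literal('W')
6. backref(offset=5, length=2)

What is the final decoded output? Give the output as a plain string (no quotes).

Token 1: literal('I'). Output: "I"
Token 2: literal('W'). Output: "IW"
Token 3: backref(off=1, len=1). Copied 'W' from pos 1. Output: "IWW"
Token 4: literal('K'). Output: "IWWK"
Token 5: literal('W'). Output: "IWWKW"
Token 6: backref(off=5, len=2). Copied 'IW' from pos 0. Output: "IWWKWIW"

Answer: IWWKWIW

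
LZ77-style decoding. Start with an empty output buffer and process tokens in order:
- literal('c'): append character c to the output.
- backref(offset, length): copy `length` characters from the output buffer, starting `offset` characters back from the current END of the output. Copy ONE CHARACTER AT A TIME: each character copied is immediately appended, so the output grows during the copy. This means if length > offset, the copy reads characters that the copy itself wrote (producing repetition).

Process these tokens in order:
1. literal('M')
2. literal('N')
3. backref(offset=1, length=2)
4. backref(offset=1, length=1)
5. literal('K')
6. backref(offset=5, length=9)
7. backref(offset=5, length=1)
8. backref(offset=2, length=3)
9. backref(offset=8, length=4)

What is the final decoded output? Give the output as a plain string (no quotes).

Token 1: literal('M'). Output: "M"
Token 2: literal('N'). Output: "MN"
Token 3: backref(off=1, len=2) (overlapping!). Copied 'NN' from pos 1. Output: "MNNN"
Token 4: backref(off=1, len=1). Copied 'N' from pos 3. Output: "MNNNN"
Token 5: literal('K'). Output: "MNNNNK"
Token 6: backref(off=5, len=9) (overlapping!). Copied 'NNNNKNNNN' from pos 1. Output: "MNNNNKNNNNKNNNN"
Token 7: backref(off=5, len=1). Copied 'K' from pos 10. Output: "MNNNNKNNNNKNNNNK"
Token 8: backref(off=2, len=3) (overlapping!). Copied 'NKN' from pos 14. Output: "MNNNNKNNNNKNNNNKNKN"
Token 9: backref(off=8, len=4). Copied 'NNNN' from pos 11. Output: "MNNNNKNNNNKNNNNKNKNNNNN"

Answer: MNNNNKNNNNKNNNNKNKNNNNN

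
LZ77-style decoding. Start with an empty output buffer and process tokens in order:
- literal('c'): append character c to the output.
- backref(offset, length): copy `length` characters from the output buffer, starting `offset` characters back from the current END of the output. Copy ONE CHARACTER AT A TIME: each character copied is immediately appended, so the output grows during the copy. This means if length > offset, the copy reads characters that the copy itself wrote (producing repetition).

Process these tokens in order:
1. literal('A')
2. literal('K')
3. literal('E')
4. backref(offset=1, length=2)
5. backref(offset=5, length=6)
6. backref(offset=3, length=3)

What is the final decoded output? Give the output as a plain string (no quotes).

Token 1: literal('A'). Output: "A"
Token 2: literal('K'). Output: "AK"
Token 3: literal('E'). Output: "AKE"
Token 4: backref(off=1, len=2) (overlapping!). Copied 'EE' from pos 2. Output: "AKEEE"
Token 5: backref(off=5, len=6) (overlapping!). Copied 'AKEEEA' from pos 0. Output: "AKEEEAKEEEA"
Token 6: backref(off=3, len=3). Copied 'EEA' from pos 8. Output: "AKEEEAKEEEAEEA"

Answer: AKEEEAKEEEAEEA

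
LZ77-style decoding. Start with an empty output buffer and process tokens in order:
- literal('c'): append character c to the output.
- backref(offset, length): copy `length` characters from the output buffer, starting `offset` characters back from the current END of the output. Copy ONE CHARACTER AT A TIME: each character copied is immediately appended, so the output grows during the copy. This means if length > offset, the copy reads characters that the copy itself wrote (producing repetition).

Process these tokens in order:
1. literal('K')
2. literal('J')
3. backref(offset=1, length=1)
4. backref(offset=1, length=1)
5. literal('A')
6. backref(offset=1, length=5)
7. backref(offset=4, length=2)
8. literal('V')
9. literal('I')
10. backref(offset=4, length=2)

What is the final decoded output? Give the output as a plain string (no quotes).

Token 1: literal('K'). Output: "K"
Token 2: literal('J'). Output: "KJ"
Token 3: backref(off=1, len=1). Copied 'J' from pos 1. Output: "KJJ"
Token 4: backref(off=1, len=1). Copied 'J' from pos 2. Output: "KJJJ"
Token 5: literal('A'). Output: "KJJJA"
Token 6: backref(off=1, len=5) (overlapping!). Copied 'AAAAA' from pos 4. Output: "KJJJAAAAAA"
Token 7: backref(off=4, len=2). Copied 'AA' from pos 6. Output: "KJJJAAAAAAAA"
Token 8: literal('V'). Output: "KJJJAAAAAAAAV"
Token 9: literal('I'). Output: "KJJJAAAAAAAAVI"
Token 10: backref(off=4, len=2). Copied 'AA' from pos 10. Output: "KJJJAAAAAAAAVIAA"

Answer: KJJJAAAAAAAAVIAA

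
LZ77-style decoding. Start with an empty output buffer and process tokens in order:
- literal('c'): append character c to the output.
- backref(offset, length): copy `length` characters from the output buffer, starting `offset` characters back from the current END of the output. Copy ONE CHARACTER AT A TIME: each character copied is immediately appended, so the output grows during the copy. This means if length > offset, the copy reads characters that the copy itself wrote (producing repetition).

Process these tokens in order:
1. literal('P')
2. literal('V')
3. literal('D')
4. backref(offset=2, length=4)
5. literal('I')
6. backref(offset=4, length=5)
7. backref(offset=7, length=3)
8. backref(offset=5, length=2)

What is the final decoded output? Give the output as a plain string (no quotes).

Token 1: literal('P'). Output: "P"
Token 2: literal('V'). Output: "PV"
Token 3: literal('D'). Output: "PVD"
Token 4: backref(off=2, len=4) (overlapping!). Copied 'VDVD' from pos 1. Output: "PVDVDVD"
Token 5: literal('I'). Output: "PVDVDVDI"
Token 6: backref(off=4, len=5) (overlapping!). Copied 'DVDID' from pos 4. Output: "PVDVDVDIDVDID"
Token 7: backref(off=7, len=3). Copied 'DID' from pos 6. Output: "PVDVDVDIDVDIDDID"
Token 8: backref(off=5, len=2). Copied 'ID' from pos 11. Output: "PVDVDVDIDVDIDDIDID"

Answer: PVDVDVDIDVDIDDIDID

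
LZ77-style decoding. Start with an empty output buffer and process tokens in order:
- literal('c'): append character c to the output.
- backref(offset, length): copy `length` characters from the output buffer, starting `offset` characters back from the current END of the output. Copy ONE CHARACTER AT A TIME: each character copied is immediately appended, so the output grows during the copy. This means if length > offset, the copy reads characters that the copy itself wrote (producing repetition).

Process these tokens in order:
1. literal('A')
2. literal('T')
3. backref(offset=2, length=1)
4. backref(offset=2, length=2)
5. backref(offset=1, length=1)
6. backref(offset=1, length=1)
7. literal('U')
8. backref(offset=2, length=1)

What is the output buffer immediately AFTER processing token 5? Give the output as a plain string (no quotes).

Token 1: literal('A'). Output: "A"
Token 2: literal('T'). Output: "AT"
Token 3: backref(off=2, len=1). Copied 'A' from pos 0. Output: "ATA"
Token 4: backref(off=2, len=2). Copied 'TA' from pos 1. Output: "ATATA"
Token 5: backref(off=1, len=1). Copied 'A' from pos 4. Output: "ATATAA"

Answer: ATATAA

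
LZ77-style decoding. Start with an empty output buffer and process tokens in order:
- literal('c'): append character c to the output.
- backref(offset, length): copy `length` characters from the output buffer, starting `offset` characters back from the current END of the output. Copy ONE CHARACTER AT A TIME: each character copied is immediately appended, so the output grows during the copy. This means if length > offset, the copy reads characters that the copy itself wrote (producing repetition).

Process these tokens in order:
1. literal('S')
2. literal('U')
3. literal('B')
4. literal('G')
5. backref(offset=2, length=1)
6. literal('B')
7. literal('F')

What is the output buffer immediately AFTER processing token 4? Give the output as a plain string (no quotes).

Token 1: literal('S'). Output: "S"
Token 2: literal('U'). Output: "SU"
Token 3: literal('B'). Output: "SUB"
Token 4: literal('G'). Output: "SUBG"

Answer: SUBG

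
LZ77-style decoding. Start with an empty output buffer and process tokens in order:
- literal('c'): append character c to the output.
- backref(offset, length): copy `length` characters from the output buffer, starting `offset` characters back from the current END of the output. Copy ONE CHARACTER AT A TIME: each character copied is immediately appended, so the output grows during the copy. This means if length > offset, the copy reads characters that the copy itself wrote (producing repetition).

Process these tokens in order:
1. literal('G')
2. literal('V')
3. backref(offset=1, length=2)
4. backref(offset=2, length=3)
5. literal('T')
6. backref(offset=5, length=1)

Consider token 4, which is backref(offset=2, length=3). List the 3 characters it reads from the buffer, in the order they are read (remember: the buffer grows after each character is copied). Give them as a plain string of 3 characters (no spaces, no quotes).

Token 1: literal('G'). Output: "G"
Token 2: literal('V'). Output: "GV"
Token 3: backref(off=1, len=2) (overlapping!). Copied 'VV' from pos 1. Output: "GVVV"
Token 4: backref(off=2, len=3). Buffer before: "GVVV" (len 4)
  byte 1: read out[2]='V', append. Buffer now: "GVVVV"
  byte 2: read out[3]='V', append. Buffer now: "GVVVVV"
  byte 3: read out[4]='V', append. Buffer now: "GVVVVVV"

Answer: VVV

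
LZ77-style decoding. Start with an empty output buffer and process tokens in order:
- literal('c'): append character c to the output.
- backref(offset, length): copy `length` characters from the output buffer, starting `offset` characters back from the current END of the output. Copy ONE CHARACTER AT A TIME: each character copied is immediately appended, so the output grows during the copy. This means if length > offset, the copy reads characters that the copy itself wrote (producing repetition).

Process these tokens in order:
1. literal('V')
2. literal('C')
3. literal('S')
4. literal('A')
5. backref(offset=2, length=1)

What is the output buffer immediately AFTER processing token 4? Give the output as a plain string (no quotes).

Token 1: literal('V'). Output: "V"
Token 2: literal('C'). Output: "VC"
Token 3: literal('S'). Output: "VCS"
Token 4: literal('A'). Output: "VCSA"

Answer: VCSA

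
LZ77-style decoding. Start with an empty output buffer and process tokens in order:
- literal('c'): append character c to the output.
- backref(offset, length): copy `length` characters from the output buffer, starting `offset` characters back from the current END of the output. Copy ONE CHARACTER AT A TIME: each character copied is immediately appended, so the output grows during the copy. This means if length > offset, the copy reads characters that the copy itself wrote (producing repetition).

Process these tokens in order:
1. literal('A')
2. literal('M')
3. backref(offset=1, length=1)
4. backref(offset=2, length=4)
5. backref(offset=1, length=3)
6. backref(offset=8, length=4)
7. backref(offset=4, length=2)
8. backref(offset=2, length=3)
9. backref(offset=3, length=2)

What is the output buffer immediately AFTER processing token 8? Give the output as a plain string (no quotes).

Token 1: literal('A'). Output: "A"
Token 2: literal('M'). Output: "AM"
Token 3: backref(off=1, len=1). Copied 'M' from pos 1. Output: "AMM"
Token 4: backref(off=2, len=4) (overlapping!). Copied 'MMMM' from pos 1. Output: "AMMMMMM"
Token 5: backref(off=1, len=3) (overlapping!). Copied 'MMM' from pos 6. Output: "AMMMMMMMMM"
Token 6: backref(off=8, len=4). Copied 'MMMM' from pos 2. Output: "AMMMMMMMMMMMMM"
Token 7: backref(off=4, len=2). Copied 'MM' from pos 10. Output: "AMMMMMMMMMMMMMMM"
Token 8: backref(off=2, len=3) (overlapping!). Copied 'MMM' from pos 14. Output: "AMMMMMMMMMMMMMMMMMM"

Answer: AMMMMMMMMMMMMMMMMMM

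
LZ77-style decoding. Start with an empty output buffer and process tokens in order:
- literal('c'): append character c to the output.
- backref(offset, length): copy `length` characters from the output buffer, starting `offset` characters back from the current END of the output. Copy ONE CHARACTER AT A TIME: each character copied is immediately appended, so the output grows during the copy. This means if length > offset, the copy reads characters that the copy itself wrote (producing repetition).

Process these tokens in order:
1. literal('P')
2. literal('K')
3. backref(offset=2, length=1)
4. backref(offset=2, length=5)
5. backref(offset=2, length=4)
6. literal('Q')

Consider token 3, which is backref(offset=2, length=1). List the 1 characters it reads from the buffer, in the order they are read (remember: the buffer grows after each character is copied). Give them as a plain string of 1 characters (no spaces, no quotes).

Answer: P

Derivation:
Token 1: literal('P'). Output: "P"
Token 2: literal('K'). Output: "PK"
Token 3: backref(off=2, len=1). Buffer before: "PK" (len 2)
  byte 1: read out[0]='P', append. Buffer now: "PKP"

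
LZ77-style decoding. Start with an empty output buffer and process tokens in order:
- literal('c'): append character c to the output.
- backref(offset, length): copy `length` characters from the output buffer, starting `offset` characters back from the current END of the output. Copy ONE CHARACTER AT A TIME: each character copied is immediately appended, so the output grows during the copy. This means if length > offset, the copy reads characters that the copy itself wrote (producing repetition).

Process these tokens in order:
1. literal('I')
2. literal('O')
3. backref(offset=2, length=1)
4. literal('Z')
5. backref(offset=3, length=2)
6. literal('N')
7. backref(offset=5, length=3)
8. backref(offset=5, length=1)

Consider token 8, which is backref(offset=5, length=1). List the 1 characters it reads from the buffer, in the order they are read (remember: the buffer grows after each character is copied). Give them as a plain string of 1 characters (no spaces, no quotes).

Token 1: literal('I'). Output: "I"
Token 2: literal('O'). Output: "IO"
Token 3: backref(off=2, len=1). Copied 'I' from pos 0. Output: "IOI"
Token 4: literal('Z'). Output: "IOIZ"
Token 5: backref(off=3, len=2). Copied 'OI' from pos 1. Output: "IOIZOI"
Token 6: literal('N'). Output: "IOIZOIN"
Token 7: backref(off=5, len=3). Copied 'IZO' from pos 2. Output: "IOIZOINIZO"
Token 8: backref(off=5, len=1). Buffer before: "IOIZOINIZO" (len 10)
  byte 1: read out[5]='I', append. Buffer now: "IOIZOINIZOI"

Answer: I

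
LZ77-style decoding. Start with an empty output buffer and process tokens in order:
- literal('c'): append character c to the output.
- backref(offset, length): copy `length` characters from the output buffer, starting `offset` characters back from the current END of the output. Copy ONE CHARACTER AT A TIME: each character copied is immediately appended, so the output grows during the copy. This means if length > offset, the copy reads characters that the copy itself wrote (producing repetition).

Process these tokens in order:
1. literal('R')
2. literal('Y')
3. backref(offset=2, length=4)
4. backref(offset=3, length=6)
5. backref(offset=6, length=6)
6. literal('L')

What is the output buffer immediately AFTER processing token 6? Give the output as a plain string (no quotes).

Answer: RYRYRYYRYYRYYRYYRYL

Derivation:
Token 1: literal('R'). Output: "R"
Token 2: literal('Y'). Output: "RY"
Token 3: backref(off=2, len=4) (overlapping!). Copied 'RYRY' from pos 0. Output: "RYRYRY"
Token 4: backref(off=3, len=6) (overlapping!). Copied 'YRYYRY' from pos 3. Output: "RYRYRYYRYYRY"
Token 5: backref(off=6, len=6). Copied 'YRYYRY' from pos 6. Output: "RYRYRYYRYYRYYRYYRY"
Token 6: literal('L'). Output: "RYRYRYYRYYRYYRYYRYL"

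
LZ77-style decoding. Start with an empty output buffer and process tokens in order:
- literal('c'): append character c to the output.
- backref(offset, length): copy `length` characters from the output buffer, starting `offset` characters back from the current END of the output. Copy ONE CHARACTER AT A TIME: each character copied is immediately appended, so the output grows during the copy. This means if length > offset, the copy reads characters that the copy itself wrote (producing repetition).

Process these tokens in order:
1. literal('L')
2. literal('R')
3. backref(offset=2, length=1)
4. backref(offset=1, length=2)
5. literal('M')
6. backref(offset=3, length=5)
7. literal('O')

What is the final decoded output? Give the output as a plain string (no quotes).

Answer: LRLLLMLLMLLO

Derivation:
Token 1: literal('L'). Output: "L"
Token 2: literal('R'). Output: "LR"
Token 3: backref(off=2, len=1). Copied 'L' from pos 0. Output: "LRL"
Token 4: backref(off=1, len=2) (overlapping!). Copied 'LL' from pos 2. Output: "LRLLL"
Token 5: literal('M'). Output: "LRLLLM"
Token 6: backref(off=3, len=5) (overlapping!). Copied 'LLMLL' from pos 3. Output: "LRLLLMLLMLL"
Token 7: literal('O'). Output: "LRLLLMLLMLLO"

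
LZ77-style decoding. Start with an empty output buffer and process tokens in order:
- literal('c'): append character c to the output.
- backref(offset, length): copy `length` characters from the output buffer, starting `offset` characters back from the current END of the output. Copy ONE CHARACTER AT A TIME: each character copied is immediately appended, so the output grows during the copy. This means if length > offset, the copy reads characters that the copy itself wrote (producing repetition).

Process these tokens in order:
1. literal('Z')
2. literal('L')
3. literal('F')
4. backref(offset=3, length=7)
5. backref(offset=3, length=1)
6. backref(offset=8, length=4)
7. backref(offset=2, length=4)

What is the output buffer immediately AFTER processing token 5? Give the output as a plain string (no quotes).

Answer: ZLFZLFZLFZL

Derivation:
Token 1: literal('Z'). Output: "Z"
Token 2: literal('L'). Output: "ZL"
Token 3: literal('F'). Output: "ZLF"
Token 4: backref(off=3, len=7) (overlapping!). Copied 'ZLFZLFZ' from pos 0. Output: "ZLFZLFZLFZ"
Token 5: backref(off=3, len=1). Copied 'L' from pos 7. Output: "ZLFZLFZLFZL"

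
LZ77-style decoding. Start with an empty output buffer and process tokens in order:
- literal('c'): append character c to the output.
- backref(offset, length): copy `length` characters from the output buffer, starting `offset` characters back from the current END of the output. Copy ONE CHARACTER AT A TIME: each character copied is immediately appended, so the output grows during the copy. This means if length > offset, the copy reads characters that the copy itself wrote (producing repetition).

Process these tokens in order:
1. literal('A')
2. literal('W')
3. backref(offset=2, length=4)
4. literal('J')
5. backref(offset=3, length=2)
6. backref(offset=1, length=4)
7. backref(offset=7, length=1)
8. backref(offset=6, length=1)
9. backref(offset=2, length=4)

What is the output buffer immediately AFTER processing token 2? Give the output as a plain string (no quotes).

Token 1: literal('A'). Output: "A"
Token 2: literal('W'). Output: "AW"

Answer: AW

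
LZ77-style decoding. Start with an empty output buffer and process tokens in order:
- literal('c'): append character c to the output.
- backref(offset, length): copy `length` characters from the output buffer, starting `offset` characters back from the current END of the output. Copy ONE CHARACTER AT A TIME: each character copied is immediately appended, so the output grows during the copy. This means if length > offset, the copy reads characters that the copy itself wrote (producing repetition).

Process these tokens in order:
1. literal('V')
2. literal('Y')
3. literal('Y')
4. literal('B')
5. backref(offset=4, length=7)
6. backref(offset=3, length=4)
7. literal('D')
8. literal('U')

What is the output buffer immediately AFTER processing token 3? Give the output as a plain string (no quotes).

Token 1: literal('V'). Output: "V"
Token 2: literal('Y'). Output: "VY"
Token 3: literal('Y'). Output: "VYY"

Answer: VYY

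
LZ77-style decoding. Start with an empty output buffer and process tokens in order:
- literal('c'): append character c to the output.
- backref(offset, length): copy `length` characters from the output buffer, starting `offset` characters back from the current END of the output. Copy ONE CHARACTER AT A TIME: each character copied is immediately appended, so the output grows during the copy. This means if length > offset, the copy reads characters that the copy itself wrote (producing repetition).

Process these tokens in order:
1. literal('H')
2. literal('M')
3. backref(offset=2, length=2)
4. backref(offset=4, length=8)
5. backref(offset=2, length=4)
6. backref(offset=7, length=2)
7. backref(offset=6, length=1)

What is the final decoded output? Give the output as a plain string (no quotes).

Answer: HMHMHMHMHMHMHMHMMHH

Derivation:
Token 1: literal('H'). Output: "H"
Token 2: literal('M'). Output: "HM"
Token 3: backref(off=2, len=2). Copied 'HM' from pos 0. Output: "HMHM"
Token 4: backref(off=4, len=8) (overlapping!). Copied 'HMHMHMHM' from pos 0. Output: "HMHMHMHMHMHM"
Token 5: backref(off=2, len=4) (overlapping!). Copied 'HMHM' from pos 10. Output: "HMHMHMHMHMHMHMHM"
Token 6: backref(off=7, len=2). Copied 'MH' from pos 9. Output: "HMHMHMHMHMHMHMHMMH"
Token 7: backref(off=6, len=1). Copied 'H' from pos 12. Output: "HMHMHMHMHMHMHMHMMHH"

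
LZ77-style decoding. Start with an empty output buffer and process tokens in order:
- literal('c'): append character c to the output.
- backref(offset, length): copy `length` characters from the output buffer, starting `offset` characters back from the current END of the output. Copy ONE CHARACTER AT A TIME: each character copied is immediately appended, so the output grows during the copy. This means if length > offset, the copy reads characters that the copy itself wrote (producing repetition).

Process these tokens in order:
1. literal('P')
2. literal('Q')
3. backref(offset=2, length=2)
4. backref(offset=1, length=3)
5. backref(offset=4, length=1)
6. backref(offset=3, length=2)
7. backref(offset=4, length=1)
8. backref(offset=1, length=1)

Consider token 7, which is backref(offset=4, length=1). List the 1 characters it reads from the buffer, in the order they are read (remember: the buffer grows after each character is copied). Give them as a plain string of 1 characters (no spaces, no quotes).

Token 1: literal('P'). Output: "P"
Token 2: literal('Q'). Output: "PQ"
Token 3: backref(off=2, len=2). Copied 'PQ' from pos 0. Output: "PQPQ"
Token 4: backref(off=1, len=3) (overlapping!). Copied 'QQQ' from pos 3. Output: "PQPQQQQ"
Token 5: backref(off=4, len=1). Copied 'Q' from pos 3. Output: "PQPQQQQQ"
Token 6: backref(off=3, len=2). Copied 'QQ' from pos 5. Output: "PQPQQQQQQQ"
Token 7: backref(off=4, len=1). Buffer before: "PQPQQQQQQQ" (len 10)
  byte 1: read out[6]='Q', append. Buffer now: "PQPQQQQQQQQ"

Answer: Q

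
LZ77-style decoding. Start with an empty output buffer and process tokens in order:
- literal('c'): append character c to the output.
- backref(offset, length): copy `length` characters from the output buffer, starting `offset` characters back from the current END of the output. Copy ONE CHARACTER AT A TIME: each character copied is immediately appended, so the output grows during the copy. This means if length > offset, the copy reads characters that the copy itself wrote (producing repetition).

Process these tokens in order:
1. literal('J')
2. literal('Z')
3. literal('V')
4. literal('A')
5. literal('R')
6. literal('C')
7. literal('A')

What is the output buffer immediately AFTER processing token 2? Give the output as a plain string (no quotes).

Answer: JZ

Derivation:
Token 1: literal('J'). Output: "J"
Token 2: literal('Z'). Output: "JZ"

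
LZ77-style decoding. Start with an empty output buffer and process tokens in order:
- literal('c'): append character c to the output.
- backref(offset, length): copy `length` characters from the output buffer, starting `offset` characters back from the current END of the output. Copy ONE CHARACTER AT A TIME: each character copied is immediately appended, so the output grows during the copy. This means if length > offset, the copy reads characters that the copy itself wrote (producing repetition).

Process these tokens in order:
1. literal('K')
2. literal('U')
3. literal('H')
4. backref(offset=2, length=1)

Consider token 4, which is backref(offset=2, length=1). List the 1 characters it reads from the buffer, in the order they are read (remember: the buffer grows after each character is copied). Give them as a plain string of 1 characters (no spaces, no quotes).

Answer: U

Derivation:
Token 1: literal('K'). Output: "K"
Token 2: literal('U'). Output: "KU"
Token 3: literal('H'). Output: "KUH"
Token 4: backref(off=2, len=1). Buffer before: "KUH" (len 3)
  byte 1: read out[1]='U', append. Buffer now: "KUHU"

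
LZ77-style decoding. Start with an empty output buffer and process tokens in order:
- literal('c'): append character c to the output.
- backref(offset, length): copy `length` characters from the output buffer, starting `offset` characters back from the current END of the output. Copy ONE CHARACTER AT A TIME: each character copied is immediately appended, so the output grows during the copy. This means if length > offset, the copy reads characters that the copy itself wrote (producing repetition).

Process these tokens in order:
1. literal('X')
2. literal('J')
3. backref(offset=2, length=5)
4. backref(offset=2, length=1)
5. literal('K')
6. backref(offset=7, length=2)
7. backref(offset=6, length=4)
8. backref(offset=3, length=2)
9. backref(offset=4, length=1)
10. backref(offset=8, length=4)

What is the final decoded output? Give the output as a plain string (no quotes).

Answer: XJXJXJXJKXJJXJKXJJJJXJ

Derivation:
Token 1: literal('X'). Output: "X"
Token 2: literal('J'). Output: "XJ"
Token 3: backref(off=2, len=5) (overlapping!). Copied 'XJXJX' from pos 0. Output: "XJXJXJX"
Token 4: backref(off=2, len=1). Copied 'J' from pos 5. Output: "XJXJXJXJ"
Token 5: literal('K'). Output: "XJXJXJXJK"
Token 6: backref(off=7, len=2). Copied 'XJ' from pos 2. Output: "XJXJXJXJKXJ"
Token 7: backref(off=6, len=4). Copied 'JXJK' from pos 5. Output: "XJXJXJXJKXJJXJK"
Token 8: backref(off=3, len=2). Copied 'XJ' from pos 12. Output: "XJXJXJXJKXJJXJKXJ"
Token 9: backref(off=4, len=1). Copied 'J' from pos 13. Output: "XJXJXJXJKXJJXJKXJJ"
Token 10: backref(off=8, len=4). Copied 'JJXJ' from pos 10. Output: "XJXJXJXJKXJJXJKXJJJJXJ"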